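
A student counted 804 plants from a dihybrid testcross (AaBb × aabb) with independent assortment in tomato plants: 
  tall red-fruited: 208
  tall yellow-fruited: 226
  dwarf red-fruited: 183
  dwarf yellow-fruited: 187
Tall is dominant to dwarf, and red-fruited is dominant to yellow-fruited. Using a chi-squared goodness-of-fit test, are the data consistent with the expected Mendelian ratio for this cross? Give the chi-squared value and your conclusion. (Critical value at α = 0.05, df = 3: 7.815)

5.940; consistent

A dihybrid testcross with independent assortment gives a 1:1:1:1 ratio.
Under the 1:1:1:1 hypothesis (Σ ratio = 4, N = 804):
  tall red-fruited: 804 × 1/4 = 201
  tall yellow-fruited: 804 × 1/4 = 201
  dwarf red-fruited: 804 × 1/4 = 201
  dwarf yellow-fruited: 804 × 1/4 = 201
χ² = Σ (O − E)² / E
  tall red-fruited: (208 − 201)² / 201 = 0.2438
  tall yellow-fruited: (226 − 201)² / 201 = 3.1095
  dwarf red-fruited: (183 − 201)² / 201 = 1.6119
  dwarf yellow-fruited: (187 − 201)² / 201 = 0.9751
χ² = 0.2438 + 3.1095 + 1.6119 + 0.9751 = 5.9403 ≈ 5.940
Degrees of freedom = 4 − 1 = 3; critical value at α = 0.05 is 7.815.
Since 5.940 < 7.815, we fail to reject the null hypothesis — the data are consistent with the 1:1:1:1 ratio.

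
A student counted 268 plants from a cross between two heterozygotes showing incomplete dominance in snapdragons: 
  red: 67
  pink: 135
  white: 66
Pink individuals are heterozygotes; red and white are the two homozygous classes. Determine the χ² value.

0.022

With incomplete dominance, a heterozygote × heterozygote cross gives a 1:2:1 phenotypic ratio.
Total ratio parts = 4. Expected numbers out of 268:
  red: 268 × 1/4 = 67
  pink: 268 × 2/4 = 134
  white: 268 × 1/4 = 67
χ² = Σ (O − E)² / E
  red: (67 − 67)² / 67 = 0.0000
  pink: (135 − 134)² / 134 = 0.0075
  white: (66 − 67)² / 67 = 0.0149
χ² = 0.0000 + 0.0075 + 0.0149 = 0.0224 ≈ 0.022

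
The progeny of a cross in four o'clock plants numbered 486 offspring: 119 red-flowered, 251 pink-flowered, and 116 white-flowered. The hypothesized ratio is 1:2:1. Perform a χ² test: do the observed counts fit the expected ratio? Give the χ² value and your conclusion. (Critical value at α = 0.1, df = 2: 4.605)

Under the 1:2:1 hypothesis (Σ ratio = 4, N = 486):
  red-flowered: 486 × 1/4 = 121.5
  pink-flowered: 486 × 2/4 = 243
  white-flowered: 486 × 1/4 = 121.5
χ² = Σ (O − E)² / E
  red-flowered: (119 − 121.5)² / 121.5 = 0.0514
  pink-flowered: (251 − 243)² / 243 = 0.2634
  white-flowered: (116 − 121.5)² / 121.5 = 0.2490
χ² = 0.0514 + 0.2634 + 0.2490 = 0.5638 ≈ 0.564
Degrees of freedom = 3 − 1 = 2; critical value at α = 0.1 is 4.605.
Since 0.564 < 4.605, we fail to reject the null hypothesis — the data are consistent with the 1:2:1 ratio.

0.564; consistent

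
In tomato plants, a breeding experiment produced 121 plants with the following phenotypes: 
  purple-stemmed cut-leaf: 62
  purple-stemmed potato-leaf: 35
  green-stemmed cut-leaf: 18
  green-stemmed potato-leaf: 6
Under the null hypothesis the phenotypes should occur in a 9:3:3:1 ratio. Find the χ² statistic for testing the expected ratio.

8.513

Expected counts for N = 121 under a 9:3:3:1 ratio (total parts = 16):
  purple-stemmed cut-leaf: 121 × 9/16 = 68.0625
  purple-stemmed potato-leaf: 121 × 3/16 = 22.6875
  green-stemmed cut-leaf: 121 × 3/16 = 22.6875
  green-stemmed potato-leaf: 121 × 1/16 = 7.5625
χ² = Σ (O − E)² / E
  purple-stemmed cut-leaf: (62 − 68.0625)² / 68.0625 = 0.5400
  purple-stemmed potato-leaf: (35 − 22.6875)² / 22.6875 = 6.6820
  green-stemmed cut-leaf: (18 − 22.6875)² / 22.6875 = 0.9685
  green-stemmed potato-leaf: (6 − 7.5625)² / 7.5625 = 0.3228
χ² = 0.5400 + 6.6820 + 0.9685 + 0.3228 = 8.5133 ≈ 8.513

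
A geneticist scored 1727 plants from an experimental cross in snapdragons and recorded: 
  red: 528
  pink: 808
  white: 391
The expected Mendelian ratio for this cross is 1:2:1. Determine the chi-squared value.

Under the 1:2:1 hypothesis (Σ ratio = 4, N = 1727):
  red: 1727 × 1/4 = 431.75
  pink: 1727 × 2/4 = 863.5
  white: 1727 × 1/4 = 431.75
χ² = Σ (O − E)² / E
  red: (528 − 431.75)² / 431.75 = 21.4570
  pink: (808 − 863.5)² / 863.5 = 3.5672
  white: (391 − 431.75)² / 431.75 = 3.8461
χ² = 21.4570 + 3.5672 + 3.8461 = 28.8703 ≈ 28.870

28.870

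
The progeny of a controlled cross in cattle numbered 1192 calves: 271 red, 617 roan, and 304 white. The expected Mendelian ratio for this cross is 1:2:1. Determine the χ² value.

Under the 1:2:1 hypothesis (Σ ratio = 4, N = 1192):
  red: 1192 × 1/4 = 298
  roan: 1192 × 2/4 = 596
  white: 1192 × 1/4 = 298
χ² = Σ (O − E)² / E
  red: (271 − 298)² / 298 = 2.4463
  roan: (617 − 596)² / 596 = 0.7399
  white: (304 − 298)² / 298 = 0.1208
χ² = 2.4463 + 0.7399 + 0.1208 = 3.307

3.307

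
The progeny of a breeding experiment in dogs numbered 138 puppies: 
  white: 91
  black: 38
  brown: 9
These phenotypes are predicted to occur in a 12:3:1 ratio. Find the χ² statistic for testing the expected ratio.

7.208

Total ratio parts = 16. Expected numbers out of 138:
  white: 138 × 12/16 = 103.5
  black: 138 × 3/16 = 25.875
  brown: 138 × 1/16 = 8.625
χ² = Σ (O − E)² / E
  white: (91 − 103.5)² / 103.5 = 1.5097
  black: (38 − 25.875)² / 25.875 = 5.6818
  brown: (9 − 8.625)² / 8.625 = 0.0163
χ² = 1.5097 + 5.6818 + 0.0163 = 7.2078 ≈ 7.208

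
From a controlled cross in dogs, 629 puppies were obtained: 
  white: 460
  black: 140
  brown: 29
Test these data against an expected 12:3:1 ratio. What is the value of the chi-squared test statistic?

Under the 12:3:1 hypothesis (Σ ratio = 16, N = 629):
  white: 629 × 12/16 = 471.75
  black: 629 × 3/16 = 117.9375
  brown: 629 × 1/16 = 39.3125
χ² = Σ (O − E)² / E
  white: (460 − 471.75)² / 471.75 = 0.2927
  black: (140 − 117.9375)² / 117.9375 = 4.1272
  brown: (29 − 39.3125)² / 39.3125 = 2.7052
χ² = 0.2927 + 4.1272 + 2.7052 = 7.1251 ≈ 7.125

7.125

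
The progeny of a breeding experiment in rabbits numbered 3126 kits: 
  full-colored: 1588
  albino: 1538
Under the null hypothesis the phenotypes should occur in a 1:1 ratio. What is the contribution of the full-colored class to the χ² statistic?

Under the 1:1 hypothesis (Σ ratio = 2, N = 3126):
  full-colored: 3126 × 1/2 = 1563
  albino: 3126 × 1/2 = 1563
Contribution of full-colored: (1588 − 1563)² / 1563 = 0.3999

0.400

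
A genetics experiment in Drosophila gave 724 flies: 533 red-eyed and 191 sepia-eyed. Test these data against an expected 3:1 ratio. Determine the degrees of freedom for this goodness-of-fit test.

1

A goodness-of-fit test with 2 phenotype classes has df = 2 − 1 = 1.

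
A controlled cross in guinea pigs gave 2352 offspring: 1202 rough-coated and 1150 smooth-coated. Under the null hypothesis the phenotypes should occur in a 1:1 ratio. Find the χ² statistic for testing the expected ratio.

1.150

Expected counts for N = 2352 under a 1:1 ratio (total parts = 2):
  rough-coated: 2352 × 1/2 = 1176
  smooth-coated: 2352 × 1/2 = 1176
χ² = Σ (O − E)² / E
  rough-coated: (1202 − 1176)² / 1176 = 0.5748
  smooth-coated: (1150 − 1176)² / 1176 = 0.5748
χ² = 0.5748 + 0.5748 = 1.1496 ≈ 1.150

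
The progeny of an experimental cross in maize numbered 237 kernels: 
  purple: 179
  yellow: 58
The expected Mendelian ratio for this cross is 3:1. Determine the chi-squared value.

Expected counts for N = 237 under a 3:1 ratio (total parts = 4):
  purple: 237 × 3/4 = 177.75
  yellow: 237 × 1/4 = 59.25
χ² = Σ (O − E)² / E
  purple: (179 − 177.75)² / 177.75 = 0.0088
  yellow: (58 − 59.25)² / 59.25 = 0.0264
χ² = 0.0088 + 0.0264 = 0.0352 ≈ 0.035

0.035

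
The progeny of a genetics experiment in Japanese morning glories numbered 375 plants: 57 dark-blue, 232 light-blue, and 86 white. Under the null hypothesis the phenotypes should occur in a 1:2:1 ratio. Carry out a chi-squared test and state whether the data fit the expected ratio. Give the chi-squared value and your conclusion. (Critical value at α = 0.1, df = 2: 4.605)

25.608; not consistent

Expected counts for N = 375 under a 1:2:1 ratio (total parts = 4):
  dark-blue: 375 × 1/4 = 93.75
  light-blue: 375 × 2/4 = 187.5
  white: 375 × 1/4 = 93.75
χ² = Σ (O − E)² / E
  dark-blue: (57 − 93.75)² / 93.75 = 14.4060
  light-blue: (232 − 187.5)² / 187.5 = 10.5613
  white: (86 − 93.75)² / 93.75 = 0.6407
χ² = 14.4060 + 10.5613 + 0.6407 = 25.608
Degrees of freedom = 3 − 1 = 2; critical value at α = 0.1 is 4.605.
Since 25.608 > 4.605, we reject the null hypothesis — the data do not fit the 1:2:1 ratio.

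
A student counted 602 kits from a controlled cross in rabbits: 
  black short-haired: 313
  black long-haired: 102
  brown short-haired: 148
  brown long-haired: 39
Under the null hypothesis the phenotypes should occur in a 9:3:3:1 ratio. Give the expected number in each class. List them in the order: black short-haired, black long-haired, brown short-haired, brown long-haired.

Total ratio parts = 16. Expected numbers out of 602:
  black short-haired: 602 × 9/16 = 338.625
  black long-haired: 602 × 3/16 = 112.875
  brown short-haired: 602 × 3/16 = 112.875
  brown long-haired: 602 × 1/16 = 37.625

338.625, 112.875, 112.875, 37.625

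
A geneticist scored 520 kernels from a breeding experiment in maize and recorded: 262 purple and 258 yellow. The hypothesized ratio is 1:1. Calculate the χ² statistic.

0.031

The 1:1 ratio has 2 parts, so with N = 520 the expected counts are:
  purple: 520 × 1/2 = 260
  yellow: 520 × 1/2 = 260
χ² = Σ (O − E)² / E
  purple: (262 − 260)² / 260 = 0.0154
  yellow: (258 − 260)² / 260 = 0.0154
χ² = 0.0154 + 0.0154 = 0.0308 ≈ 0.031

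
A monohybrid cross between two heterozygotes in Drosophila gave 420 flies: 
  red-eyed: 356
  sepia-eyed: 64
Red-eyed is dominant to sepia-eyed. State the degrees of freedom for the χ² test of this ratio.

1

For a monohybrid cross between heterozygotes with complete dominance, the expected phenotypic ratio is 3:1.
A goodness-of-fit test with 2 phenotype classes has df = 2 − 1 = 1.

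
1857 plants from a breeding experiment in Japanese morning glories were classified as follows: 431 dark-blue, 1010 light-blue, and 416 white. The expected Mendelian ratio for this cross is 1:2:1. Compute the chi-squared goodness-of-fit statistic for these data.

Under the 1:2:1 hypothesis (Σ ratio = 4, N = 1857):
  dark-blue: 1857 × 1/4 = 464.25
  light-blue: 1857 × 2/4 = 928.5
  white: 1857 × 1/4 = 464.25
χ² = Σ (O − E)² / E
  dark-blue: (431 − 464.25)² / 464.25 = 2.3814
  light-blue: (1010 − 928.5)² / 928.5 = 7.1537
  white: (416 − 464.25)² / 464.25 = 5.0147
χ² = 2.3814 + 7.1537 + 5.0147 = 14.5498 ≈ 14.550

14.550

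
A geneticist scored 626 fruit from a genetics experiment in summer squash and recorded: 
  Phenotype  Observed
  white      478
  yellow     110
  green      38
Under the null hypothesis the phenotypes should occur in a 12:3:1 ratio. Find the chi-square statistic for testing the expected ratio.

0.650

Total ratio parts = 16. Expected numbers out of 626:
  white: 626 × 12/16 = 469.5
  yellow: 626 × 3/16 = 117.375
  green: 626 × 1/16 = 39.125
χ² = Σ (O − E)² / E
  white: (478 − 469.5)² / 469.5 = 0.1539
  yellow: (110 − 117.375)² / 117.375 = 0.4634
  green: (38 − 39.125)² / 39.125 = 0.0323
χ² = 0.1539 + 0.4634 + 0.0323 = 0.6496 ≈ 0.650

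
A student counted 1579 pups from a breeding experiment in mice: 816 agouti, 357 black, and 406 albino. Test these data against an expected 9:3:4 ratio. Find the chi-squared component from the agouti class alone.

Total ratio parts = 16. Expected numbers out of 1579:
  agouti: 1579 × 9/16 = 888.1875
  black: 1579 × 3/16 = 296.0625
  albino: 1579 × 4/16 = 394.75
Contribution of agouti: (816 − 888.1875)² / 888.1875 = 5.8670

5.867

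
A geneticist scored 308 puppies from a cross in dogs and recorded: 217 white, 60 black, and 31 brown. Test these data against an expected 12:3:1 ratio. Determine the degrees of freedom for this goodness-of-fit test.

A goodness-of-fit test with 3 phenotype classes has df = 3 − 1 = 2.

2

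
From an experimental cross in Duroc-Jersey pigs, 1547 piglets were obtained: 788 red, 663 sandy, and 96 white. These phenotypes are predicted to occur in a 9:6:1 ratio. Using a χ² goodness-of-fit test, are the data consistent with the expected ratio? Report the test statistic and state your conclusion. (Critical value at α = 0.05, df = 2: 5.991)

19.607; not consistent

Expected counts for N = 1547 under a 9:6:1 ratio (total parts = 16):
  red: 1547 × 9/16 = 870.1875
  sandy: 1547 × 6/16 = 580.125
  white: 1547 × 1/16 = 96.6875
χ² = Σ (O − E)² / E
  red: (788 − 870.1875)² / 870.1875 = 7.7624
  sandy: (663 − 580.125)² / 580.125 = 11.8393
  white: (96 − 96.6875)² / 96.6875 = 0.0049
χ² = 7.7624 + 11.8393 + 0.0049 = 19.6066 ≈ 19.607
Degrees of freedom = 3 − 1 = 2; critical value at α = 0.05 is 5.991.
Since 19.607 > 5.991, we reject the null hypothesis — the data do not fit the 9:6:1 ratio.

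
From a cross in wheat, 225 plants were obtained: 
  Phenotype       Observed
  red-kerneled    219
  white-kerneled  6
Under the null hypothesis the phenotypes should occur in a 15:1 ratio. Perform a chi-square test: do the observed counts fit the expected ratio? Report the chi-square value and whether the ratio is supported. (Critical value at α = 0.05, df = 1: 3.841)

Under the 15:1 hypothesis (Σ ratio = 16, N = 225):
  red-kerneled: 225 × 15/16 = 210.9375
  white-kerneled: 225 × 1/16 = 14.0625
χ² = Σ (O − E)² / E
  red-kerneled: (219 − 210.9375)² / 210.9375 = 0.3082
  white-kerneled: (6 − 14.0625)² / 14.0625 = 4.6225
χ² = 0.3082 + 4.6225 = 4.9307 ≈ 4.931
Degrees of freedom = 2 − 1 = 1; critical value at α = 0.05 is 3.841.
Since 4.931 > 3.841, we reject the null hypothesis — the data do not fit the 15:1 ratio.

4.931; not consistent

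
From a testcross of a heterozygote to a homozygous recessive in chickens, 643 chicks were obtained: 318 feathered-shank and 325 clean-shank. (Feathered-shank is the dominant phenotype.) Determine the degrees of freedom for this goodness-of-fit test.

A testcross of a heterozygote (Aa × aa) gives a 1:1 phenotypic ratio.
A goodness-of-fit test with 2 phenotype classes has df = 2 − 1 = 1.

1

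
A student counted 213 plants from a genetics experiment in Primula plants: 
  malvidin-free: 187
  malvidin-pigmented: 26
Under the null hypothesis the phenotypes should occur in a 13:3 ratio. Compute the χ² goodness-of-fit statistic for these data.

5.986

The 13:3 ratio has 16 parts, so with N = 213 the expected counts are:
  malvidin-free: 213 × 13/16 = 173.0625
  malvidin-pigmented: 213 × 3/16 = 39.9375
χ² = Σ (O − E)² / E
  malvidin-free: (187 − 173.0625)² / 173.0625 = 1.1224
  malvidin-pigmented: (26 − 39.9375)² / 39.9375 = 4.8639
χ² = 1.1224 + 4.8639 = 5.9863 ≈ 5.986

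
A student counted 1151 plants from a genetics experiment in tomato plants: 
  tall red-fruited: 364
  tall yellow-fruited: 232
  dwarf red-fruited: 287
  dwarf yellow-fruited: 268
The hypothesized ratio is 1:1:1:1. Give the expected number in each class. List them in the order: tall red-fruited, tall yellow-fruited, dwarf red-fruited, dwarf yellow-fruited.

The 1:1:1:1 ratio has 4 parts, so with N = 1151 the expected counts are:
  tall red-fruited: 1151 × 1/4 = 287.75
  tall yellow-fruited: 1151 × 1/4 = 287.75
  dwarf red-fruited: 1151 × 1/4 = 287.75
  dwarf yellow-fruited: 1151 × 1/4 = 287.75

287.75, 287.75, 287.75, 287.75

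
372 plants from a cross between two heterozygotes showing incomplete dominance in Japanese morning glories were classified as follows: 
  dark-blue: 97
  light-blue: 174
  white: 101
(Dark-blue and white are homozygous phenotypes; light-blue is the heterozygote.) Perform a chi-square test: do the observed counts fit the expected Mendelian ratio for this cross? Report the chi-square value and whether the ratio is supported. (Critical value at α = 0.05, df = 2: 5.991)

1.634; consistent

With incomplete dominance, a heterozygote × heterozygote cross gives a 1:2:1 phenotypic ratio.
Expected counts for N = 372 under a 1:2:1 ratio (total parts = 4):
  dark-blue: 372 × 1/4 = 93
  light-blue: 372 × 2/4 = 186
  white: 372 × 1/4 = 93
χ² = Σ (O − E)² / E
  dark-blue: (97 − 93)² / 93 = 0.1720
  light-blue: (174 − 186)² / 186 = 0.7742
  white: (101 − 93)² / 93 = 0.6882
χ² = 0.1720 + 0.7742 + 0.6882 = 1.6344 ≈ 1.634
Degrees of freedom = 3 − 1 = 2; critical value at α = 0.05 is 5.991.
Since 1.634 < 5.991, we fail to reject the null hypothesis — the data are consistent with the 1:2:1 ratio.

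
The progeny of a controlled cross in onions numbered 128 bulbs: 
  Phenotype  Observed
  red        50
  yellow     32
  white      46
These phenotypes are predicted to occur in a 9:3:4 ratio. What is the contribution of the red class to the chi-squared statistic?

6.722

Total ratio parts = 16. Expected numbers out of 128:
  red: 128 × 9/16 = 72
  yellow: 128 × 3/16 = 24
  white: 128 × 4/16 = 32
Contribution of red: (50 − 72)² / 72 = 6.7222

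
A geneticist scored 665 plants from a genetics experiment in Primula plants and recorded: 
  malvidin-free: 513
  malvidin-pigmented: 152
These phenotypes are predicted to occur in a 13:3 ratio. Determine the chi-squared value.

7.363

The 13:3 ratio has 16 parts, so with N = 665 the expected counts are:
  malvidin-free: 665 × 13/16 = 540.3125
  malvidin-pigmented: 665 × 3/16 = 124.6875
χ² = Σ (O − E)² / E
  malvidin-free: (513 − 540.3125)² / 540.3125 = 1.3806
  malvidin-pigmented: (152 − 124.6875)² / 124.6875 = 5.9827
χ² = 1.3806 + 5.9827 = 7.3633 ≈ 7.363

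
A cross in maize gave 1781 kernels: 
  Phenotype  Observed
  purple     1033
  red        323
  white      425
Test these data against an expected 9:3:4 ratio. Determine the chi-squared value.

Total ratio parts = 16. Expected numbers out of 1781:
  purple: 1781 × 9/16 = 1001.8125
  red: 1781 × 3/16 = 333.9375
  white: 1781 × 4/16 = 445.25
χ² = Σ (O − E)² / E
  purple: (1033 − 1001.8125)² / 1001.8125 = 0.9709
  red: (323 − 333.9375)² / 333.9375 = 0.3582
  white: (425 − 445.25)² / 445.25 = 0.9210
χ² = 0.9709 + 0.3582 + 0.9210 = 2.2501 ≈ 2.250

2.250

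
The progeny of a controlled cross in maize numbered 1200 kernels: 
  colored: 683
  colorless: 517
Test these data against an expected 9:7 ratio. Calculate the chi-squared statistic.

Total ratio parts = 16. Expected numbers out of 1200:
  colored: 1200 × 9/16 = 675
  colorless: 1200 × 7/16 = 525
χ² = Σ (O − E)² / E
  colored: (683 − 675)² / 675 = 0.0948
  colorless: (517 − 525)² / 525 = 0.1219
χ² = 0.0948 + 0.1219 = 0.2167 ≈ 0.217

0.217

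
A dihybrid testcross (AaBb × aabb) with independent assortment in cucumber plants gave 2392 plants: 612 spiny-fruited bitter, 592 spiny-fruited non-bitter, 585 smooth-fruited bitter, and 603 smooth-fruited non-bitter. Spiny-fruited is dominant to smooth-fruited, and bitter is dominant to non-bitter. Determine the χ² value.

0.712

A dihybrid testcross with independent assortment gives a 1:1:1:1 ratio.
Expected counts for N = 2392 under a 1:1:1:1 ratio (total parts = 4):
  spiny-fruited bitter: 2392 × 1/4 = 598
  spiny-fruited non-bitter: 2392 × 1/4 = 598
  smooth-fruited bitter: 2392 × 1/4 = 598
  smooth-fruited non-bitter: 2392 × 1/4 = 598
χ² = Σ (O − E)² / E
  spiny-fruited bitter: (612 − 598)² / 598 = 0.3278
  spiny-fruited non-bitter: (592 − 598)² / 598 = 0.0602
  smooth-fruited bitter: (585 − 598)² / 598 = 0.2826
  smooth-fruited non-bitter: (603 − 598)² / 598 = 0.0418
χ² = 0.3278 + 0.0602 + 0.2826 + 0.0418 = 0.7124 ≈ 0.712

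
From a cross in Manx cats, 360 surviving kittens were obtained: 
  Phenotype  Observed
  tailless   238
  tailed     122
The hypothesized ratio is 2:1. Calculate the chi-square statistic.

0.050

Expected counts for N = 360 under a 2:1 ratio (total parts = 3):
  tailless: 360 × 2/3 = 240
  tailed: 360 × 1/3 = 120
χ² = Σ (O − E)² / E
  tailless: (238 − 240)² / 240 = 0.0167
  tailed: (122 − 120)² / 120 = 0.0333
χ² = 0.0167 + 0.0333 = 0.050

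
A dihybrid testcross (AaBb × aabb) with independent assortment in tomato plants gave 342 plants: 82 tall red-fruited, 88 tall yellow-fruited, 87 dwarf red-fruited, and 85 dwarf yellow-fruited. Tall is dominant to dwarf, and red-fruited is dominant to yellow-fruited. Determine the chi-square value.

A dihybrid testcross with independent assortment gives a 1:1:1:1 ratio.
Expected counts for N = 342 under a 1:1:1:1 ratio (total parts = 4):
  tall red-fruited: 342 × 1/4 = 85.5
  tall yellow-fruited: 342 × 1/4 = 85.5
  dwarf red-fruited: 342 × 1/4 = 85.5
  dwarf yellow-fruited: 342 × 1/4 = 85.5
χ² = Σ (O − E)² / E
  tall red-fruited: (82 − 85.5)² / 85.5 = 0.1433
  tall yellow-fruited: (88 − 85.5)² / 85.5 = 0.0731
  dwarf red-fruited: (87 − 85.5)² / 85.5 = 0.0263
  dwarf yellow-fruited: (85 − 85.5)² / 85.5 = 0.0029
χ² = 0.1433 + 0.0731 + 0.0263 + 0.0029 = 0.2456 ≈ 0.246

0.246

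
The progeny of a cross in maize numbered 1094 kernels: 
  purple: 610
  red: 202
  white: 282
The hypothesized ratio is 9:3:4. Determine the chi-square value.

Under the 9:3:4 hypothesis (Σ ratio = 16, N = 1094):
  purple: 1094 × 9/16 = 615.375
  red: 1094 × 3/16 = 205.125
  white: 1094 × 4/16 = 273.5
χ² = Σ (O − E)² / E
  purple: (610 − 615.375)² / 615.375 = 0.0469
  red: (202 − 205.125)² / 205.125 = 0.0476
  white: (282 − 273.5)² / 273.5 = 0.2642
χ² = 0.0469 + 0.0476 + 0.2642 = 0.3587 ≈ 0.359

0.359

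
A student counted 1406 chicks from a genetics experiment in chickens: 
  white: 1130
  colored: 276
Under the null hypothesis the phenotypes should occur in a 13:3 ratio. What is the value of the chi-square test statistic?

Under the 13:3 hypothesis (Σ ratio = 16, N = 1406):
  white: 1406 × 13/16 = 1142.375
  colored: 1406 × 3/16 = 263.625
χ² = Σ (O − E)² / E
  white: (1130 − 1142.375)² / 1142.375 = 0.1341
  colored: (276 − 263.625)² / 263.625 = 0.5809
χ² = 0.1341 + 0.5809 = 0.715

0.715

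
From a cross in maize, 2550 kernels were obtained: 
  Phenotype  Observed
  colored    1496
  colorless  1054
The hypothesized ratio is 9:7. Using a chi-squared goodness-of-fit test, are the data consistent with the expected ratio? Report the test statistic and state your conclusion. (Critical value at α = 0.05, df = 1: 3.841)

Under the 9:7 hypothesis (Σ ratio = 16, N = 2550):
  colored: 2550 × 9/16 = 1434.375
  colorless: 2550 × 7/16 = 1115.625
χ² = Σ (O − E)² / E
  colored: (1496 − 1434.375)² / 1434.375 = 2.6476
  colorless: (1054 − 1115.625)² / 1115.625 = 3.4040
χ² = 2.6476 + 3.4040 = 6.0516 ≈ 6.052
Degrees of freedom = 2 − 1 = 1; critical value at α = 0.05 is 3.841.
Since 6.052 > 3.841, we reject the null hypothesis — the data do not fit the 9:7 ratio.

6.052; not consistent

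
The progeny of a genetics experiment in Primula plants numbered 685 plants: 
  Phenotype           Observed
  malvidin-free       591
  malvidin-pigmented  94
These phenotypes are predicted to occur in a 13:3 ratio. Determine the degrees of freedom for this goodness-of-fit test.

A goodness-of-fit test with 2 phenotype classes has df = 2 − 1 = 1.

1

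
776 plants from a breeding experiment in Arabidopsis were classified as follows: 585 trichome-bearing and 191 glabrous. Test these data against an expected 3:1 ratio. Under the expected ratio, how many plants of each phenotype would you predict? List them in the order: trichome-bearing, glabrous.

582, 194

Under the 3:1 hypothesis (Σ ratio = 4, N = 776):
  trichome-bearing: 776 × 3/4 = 582
  glabrous: 776 × 1/4 = 194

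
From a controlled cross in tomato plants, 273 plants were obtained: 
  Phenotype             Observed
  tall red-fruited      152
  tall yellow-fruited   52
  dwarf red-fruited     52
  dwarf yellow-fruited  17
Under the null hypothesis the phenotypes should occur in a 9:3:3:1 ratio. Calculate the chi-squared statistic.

The 9:3:3:1 ratio has 16 parts, so with N = 273 the expected counts are:
  tall red-fruited: 273 × 9/16 = 153.5625
  tall yellow-fruited: 273 × 3/16 = 51.1875
  dwarf red-fruited: 273 × 3/16 = 51.1875
  dwarf yellow-fruited: 273 × 1/16 = 17.0625
χ² = Σ (O − E)² / E
  tall red-fruited: (152 − 153.5625)² / 153.5625 = 0.0159
  tall yellow-fruited: (52 − 51.1875)² / 51.1875 = 0.0129
  dwarf red-fruited: (52 − 51.1875)² / 51.1875 = 0.0129
  dwarf yellow-fruited: (17 − 17.0625)² / 17.0625 = 0.0002
χ² = 0.0159 + 0.0129 + 0.0129 + 0.0002 = 0.0419 ≈ 0.042

0.042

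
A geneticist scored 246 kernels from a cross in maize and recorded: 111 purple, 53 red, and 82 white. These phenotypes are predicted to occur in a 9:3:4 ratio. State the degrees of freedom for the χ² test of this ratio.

2

A goodness-of-fit test with 3 phenotype classes has df = 3 − 1 = 2.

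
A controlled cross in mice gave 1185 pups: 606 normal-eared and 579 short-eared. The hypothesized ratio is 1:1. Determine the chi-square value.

0.615

The 1:1 ratio has 2 parts, so with N = 1185 the expected counts are:
  normal-eared: 1185 × 1/2 = 592.5
  short-eared: 1185 × 1/2 = 592.5
χ² = Σ (O − E)² / E
  normal-eared: (606 − 592.5)² / 592.5 = 0.3076
  short-eared: (579 − 592.5)² / 592.5 = 0.3076
χ² = 0.3076 + 0.3076 = 0.6152 ≈ 0.615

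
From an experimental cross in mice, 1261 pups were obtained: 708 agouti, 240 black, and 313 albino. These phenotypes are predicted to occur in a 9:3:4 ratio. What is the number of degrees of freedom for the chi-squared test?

2

A goodness-of-fit test with 3 phenotype classes has df = 3 − 1 = 2.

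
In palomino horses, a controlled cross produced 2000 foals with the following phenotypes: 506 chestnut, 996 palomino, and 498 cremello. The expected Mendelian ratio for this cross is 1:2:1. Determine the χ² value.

The 1:2:1 ratio has 4 parts, so with N = 2000 the expected counts are:
  chestnut: 2000 × 1/4 = 500
  palomino: 2000 × 2/4 = 1000
  cremello: 2000 × 1/4 = 500
χ² = Σ (O − E)² / E
  chestnut: (506 − 500)² / 500 = 0.0720
  palomino: (996 − 1000)² / 1000 = 0.0160
  cremello: (498 − 500)² / 500 = 0.0080
χ² = 0.0720 + 0.0160 + 0.0080 = 0.096

0.096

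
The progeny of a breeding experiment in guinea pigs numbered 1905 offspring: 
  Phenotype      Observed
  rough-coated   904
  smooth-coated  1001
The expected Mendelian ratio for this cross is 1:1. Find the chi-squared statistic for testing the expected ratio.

4.939

Total ratio parts = 2. Expected numbers out of 1905:
  rough-coated: 1905 × 1/2 = 952.5
  smooth-coated: 1905 × 1/2 = 952.5
χ² = Σ (O − E)² / E
  rough-coated: (904 − 952.5)² / 952.5 = 2.4696
  smooth-coated: (1001 − 952.5)² / 952.5 = 2.4696
χ² = 2.4696 + 2.4696 = 4.9392 ≈ 4.939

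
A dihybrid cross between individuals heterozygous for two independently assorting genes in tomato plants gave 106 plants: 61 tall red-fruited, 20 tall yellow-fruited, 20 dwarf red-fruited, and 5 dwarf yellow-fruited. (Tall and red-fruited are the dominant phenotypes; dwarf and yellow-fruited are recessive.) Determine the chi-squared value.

A dihybrid F₂ with independent assortment and complete dominance at both loci gives a 9:3:3:1 phenotypic ratio.
Total ratio parts = 16. Expected numbers out of 106:
  tall red-fruited: 106 × 9/16 = 59.625
  tall yellow-fruited: 106 × 3/16 = 19.875
  dwarf red-fruited: 106 × 3/16 = 19.875
  dwarf yellow-fruited: 106 × 1/16 = 6.625
χ² = Σ (O − E)² / E
  tall red-fruited: (61 − 59.625)² / 59.625 = 0.0317
  tall yellow-fruited: (20 − 19.875)² / 19.875 = 0.0008
  dwarf red-fruited: (20 − 19.875)² / 19.875 = 0.0008
  dwarf yellow-fruited: (5 − 6.625)² / 6.625 = 0.3986
χ² = 0.0317 + 0.0008 + 0.0008 + 0.3986 = 0.4319 ≈ 0.432

0.432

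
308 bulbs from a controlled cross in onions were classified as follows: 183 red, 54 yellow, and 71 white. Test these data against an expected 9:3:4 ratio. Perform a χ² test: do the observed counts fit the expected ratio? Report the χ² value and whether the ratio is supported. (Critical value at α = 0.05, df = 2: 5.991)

1.260; consistent

Expected counts for N = 308 under a 9:3:4 ratio (total parts = 16):
  red: 308 × 9/16 = 173.25
  yellow: 308 × 3/16 = 57.75
  white: 308 × 4/16 = 77
χ² = Σ (O − E)² / E
  red: (183 − 173.25)² / 173.25 = 0.5487
  yellow: (54 − 57.75)² / 57.75 = 0.2435
  white: (71 − 77)² / 77 = 0.4675
χ² = 0.5487 + 0.2435 + 0.4675 = 1.2597 ≈ 1.260
Degrees of freedom = 3 − 1 = 2; critical value at α = 0.05 is 5.991.
Since 1.260 < 5.991, we fail to reject the null hypothesis — the data are consistent with the 9:3:4 ratio.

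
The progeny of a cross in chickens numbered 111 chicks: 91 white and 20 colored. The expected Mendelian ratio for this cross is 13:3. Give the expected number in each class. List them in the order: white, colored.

90.1875, 20.8125

The 13:3 ratio has 16 parts, so with N = 111 the expected counts are:
  white: 111 × 13/16 = 90.1875
  colored: 111 × 3/16 = 20.8125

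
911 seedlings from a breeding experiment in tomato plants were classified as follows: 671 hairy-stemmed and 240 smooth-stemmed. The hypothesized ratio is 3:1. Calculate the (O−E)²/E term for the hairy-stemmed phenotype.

0.220

Under the 3:1 hypothesis (Σ ratio = 4, N = 911):
  hairy-stemmed: 911 × 3/4 = 683.25
  smooth-stemmed: 911 × 1/4 = 227.75
Contribution of hairy-stemmed: (671 − 683.25)² / 683.25 = 0.2196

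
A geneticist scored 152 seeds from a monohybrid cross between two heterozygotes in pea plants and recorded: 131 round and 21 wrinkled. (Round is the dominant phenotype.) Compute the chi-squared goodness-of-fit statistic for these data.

For a monohybrid cross between heterozygotes with complete dominance, the expected phenotypic ratio is 3:1.
Expected counts for N = 152 under a 3:1 ratio (total parts = 4):
  round: 152 × 3/4 = 114
  wrinkled: 152 × 1/4 = 38
χ² = Σ (O − E)² / E
  round: (131 − 114)² / 114 = 2.5351
  wrinkled: (21 − 38)² / 38 = 7.6053
χ² = 2.5351 + 7.6053 = 10.1404 ≈ 10.140

10.140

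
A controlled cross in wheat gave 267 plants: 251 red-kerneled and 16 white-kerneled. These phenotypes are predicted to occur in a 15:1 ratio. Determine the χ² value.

0.030

The 15:1 ratio has 16 parts, so with N = 267 the expected counts are:
  red-kerneled: 267 × 15/16 = 250.3125
  white-kerneled: 267 × 1/16 = 16.6875
χ² = Σ (O − E)² / E
  red-kerneled: (251 − 250.3125)² / 250.3125 = 0.0019
  white-kerneled: (16 − 16.6875)² / 16.6875 = 0.0283
χ² = 0.0019 + 0.0283 = 0.0302 ≈ 0.030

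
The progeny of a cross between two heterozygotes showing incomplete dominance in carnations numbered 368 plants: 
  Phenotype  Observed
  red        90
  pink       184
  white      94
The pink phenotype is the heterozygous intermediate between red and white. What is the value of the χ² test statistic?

With incomplete dominance, a heterozygote × heterozygote cross gives a 1:2:1 phenotypic ratio.
Total ratio parts = 4. Expected numbers out of 368:
  red: 368 × 1/4 = 92
  pink: 368 × 2/4 = 184
  white: 368 × 1/4 = 92
χ² = Σ (O − E)² / E
  red: (90 − 92)² / 92 = 0.0435
  pink: (184 − 184)² / 184 = 0.0000
  white: (94 − 92)² / 92 = 0.0435
χ² = 0.0435 + 0.0000 + 0.0435 = 0.087

0.087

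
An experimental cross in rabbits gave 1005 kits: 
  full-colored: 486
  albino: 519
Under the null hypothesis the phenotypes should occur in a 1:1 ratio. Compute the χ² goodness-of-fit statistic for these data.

The 1:1 ratio has 2 parts, so with N = 1005 the expected counts are:
  full-colored: 1005 × 1/2 = 502.5
  albino: 1005 × 1/2 = 502.5
χ² = Σ (O − E)² / E
  full-colored: (486 − 502.5)² / 502.5 = 0.5418
  albino: (519 − 502.5)² / 502.5 = 0.5418
χ² = 0.5418 + 0.5418 = 1.0836 ≈ 1.084

1.084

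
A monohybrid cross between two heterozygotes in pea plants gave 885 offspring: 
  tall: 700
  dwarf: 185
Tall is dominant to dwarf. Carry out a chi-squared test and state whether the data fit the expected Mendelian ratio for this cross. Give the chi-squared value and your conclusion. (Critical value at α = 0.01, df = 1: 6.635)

7.919; not consistent

For a monohybrid cross between heterozygotes with complete dominance, the expected phenotypic ratio is 3:1.
The 3:1 ratio has 4 parts, so with N = 885 the expected counts are:
  tall: 885 × 3/4 = 663.75
  dwarf: 885 × 1/4 = 221.25
χ² = Σ (O − E)² / E
  tall: (700 − 663.75)² / 663.75 = 1.9798
  dwarf: (185 − 221.25)² / 221.25 = 5.9393
χ² = 1.9798 + 5.9393 = 7.9191 ≈ 7.919
Degrees of freedom = 2 − 1 = 1; critical value at α = 0.01 is 6.635.
Since 7.919 > 6.635, we reject the null hypothesis — the data do not fit the 3:1 ratio.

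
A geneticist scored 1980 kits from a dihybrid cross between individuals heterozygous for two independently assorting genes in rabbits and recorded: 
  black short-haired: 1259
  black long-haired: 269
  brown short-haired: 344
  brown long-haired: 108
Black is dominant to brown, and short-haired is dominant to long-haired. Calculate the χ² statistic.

A dihybrid F₂ with independent assortment and complete dominance at both loci gives a 9:3:3:1 phenotypic ratio.
Total ratio parts = 16. Expected numbers out of 1980:
  black short-haired: 1980 × 9/16 = 1113.75
  black long-haired: 1980 × 3/16 = 371.25
  brown short-haired: 1980 × 3/16 = 371.25
  brown long-haired: 1980 × 1/16 = 123.75
χ² = Σ (O − E)² / E
  black short-haired: (1259 − 1113.75)² / 1113.75 = 18.9428
  black long-haired: (269 − 371.25)² / 371.25 = 28.1618
  brown short-haired: (344 − 371.25)² / 371.25 = 2.0002
  brown long-haired: (108 − 123.75)² / 123.75 = 2.0045
χ² = 18.9428 + 28.1618 + 2.0002 + 2.0045 = 51.1093 ≈ 51.109

51.109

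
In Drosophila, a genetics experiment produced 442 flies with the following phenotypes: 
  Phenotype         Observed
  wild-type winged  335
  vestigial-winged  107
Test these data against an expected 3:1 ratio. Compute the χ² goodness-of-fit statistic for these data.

0.148

Expected counts for N = 442 under a 3:1 ratio (total parts = 4):
  wild-type winged: 442 × 3/4 = 331.5
  vestigial-winged: 442 × 1/4 = 110.5
χ² = Σ (O − E)² / E
  wild-type winged: (335 − 331.5)² / 331.5 = 0.0370
  vestigial-winged: (107 − 110.5)² / 110.5 = 0.1109
χ² = 0.0370 + 0.1109 = 0.1479 ≈ 0.148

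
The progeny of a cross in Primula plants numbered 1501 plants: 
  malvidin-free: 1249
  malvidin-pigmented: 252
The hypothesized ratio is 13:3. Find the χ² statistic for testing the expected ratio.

3.790

Total ratio parts = 16. Expected numbers out of 1501:
  malvidin-free: 1501 × 13/16 = 1219.5625
  malvidin-pigmented: 1501 × 3/16 = 281.4375
χ² = Σ (O − E)² / E
  malvidin-free: (1249 − 1219.5625)² / 1219.5625 = 0.7106
  malvidin-pigmented: (252 − 281.4375)² / 281.4375 = 3.0791
χ² = 0.7106 + 3.0791 = 3.7897 ≈ 3.790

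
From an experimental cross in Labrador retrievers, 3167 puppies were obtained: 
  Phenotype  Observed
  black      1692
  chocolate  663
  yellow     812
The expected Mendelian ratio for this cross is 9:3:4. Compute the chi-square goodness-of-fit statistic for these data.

Expected counts for N = 3167 under a 9:3:4 ratio (total parts = 16):
  black: 3167 × 9/16 = 1781.4375
  chocolate: 3167 × 3/16 = 593.8125
  yellow: 3167 × 4/16 = 791.75
χ² = Σ (O − E)² / E
  black: (1692 − 1781.4375)² / 1781.4375 = 4.4902
  chocolate: (663 − 593.8125)² / 593.8125 = 8.0613
  yellow: (812 − 791.75)² / 791.75 = 0.5179
χ² = 4.4902 + 8.0613 + 0.5179 = 13.0694 ≈ 13.069

13.069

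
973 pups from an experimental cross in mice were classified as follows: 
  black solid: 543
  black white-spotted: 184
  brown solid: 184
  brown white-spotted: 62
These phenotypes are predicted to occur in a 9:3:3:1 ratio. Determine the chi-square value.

Under the 9:3:3:1 hypothesis (Σ ratio = 16, N = 973):
  black solid: 973 × 9/16 = 547.3125
  black white-spotted: 973 × 3/16 = 182.4375
  brown solid: 973 × 3/16 = 182.4375
  brown white-spotted: 973 × 1/16 = 60.8125
χ² = Σ (O − E)² / E
  black solid: (543 − 547.3125)² / 547.3125 = 0.0340
  black white-spotted: (184 − 182.4375)² / 182.4375 = 0.0134
  brown solid: (184 − 182.4375)² / 182.4375 = 0.0134
  brown white-spotted: (62 − 60.8125)² / 60.8125 = 0.0232
χ² = 0.0340 + 0.0134 + 0.0134 + 0.0232 = 0.084

0.084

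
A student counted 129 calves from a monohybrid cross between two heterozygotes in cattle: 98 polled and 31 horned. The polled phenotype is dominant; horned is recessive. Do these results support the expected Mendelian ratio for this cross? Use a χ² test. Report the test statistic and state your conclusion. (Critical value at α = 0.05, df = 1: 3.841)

For a monohybrid cross between heterozygotes with complete dominance, the expected phenotypic ratio is 3:1.
The 3:1 ratio has 4 parts, so with N = 129 the expected counts are:
  polled: 129 × 3/4 = 96.75
  horned: 129 × 1/4 = 32.25
χ² = Σ (O − E)² / E
  polled: (98 − 96.75)² / 96.75 = 0.0161
  horned: (31 − 32.25)² / 32.25 = 0.0484
χ² = 0.0161 + 0.0484 = 0.0645 ≈ 0.065
Degrees of freedom = 2 − 1 = 1; critical value at α = 0.05 is 3.841.
Since 0.065 < 3.841, we fail to reject the null hypothesis — the data are consistent with the 3:1 ratio.

0.065; consistent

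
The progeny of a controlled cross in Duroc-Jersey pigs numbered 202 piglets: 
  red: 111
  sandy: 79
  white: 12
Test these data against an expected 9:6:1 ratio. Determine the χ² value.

Under the 9:6:1 hypothesis (Σ ratio = 16, N = 202):
  red: 202 × 9/16 = 113.625
  sandy: 202 × 6/16 = 75.75
  white: 202 × 1/16 = 12.625
χ² = Σ (O − E)² / E
  red: (111 − 113.625)² / 113.625 = 0.0606
  sandy: (79 − 75.75)² / 75.75 = 0.1394
  white: (12 − 12.625)² / 12.625 = 0.0309
χ² = 0.0606 + 0.1394 + 0.0309 = 0.2309 ≈ 0.231

0.231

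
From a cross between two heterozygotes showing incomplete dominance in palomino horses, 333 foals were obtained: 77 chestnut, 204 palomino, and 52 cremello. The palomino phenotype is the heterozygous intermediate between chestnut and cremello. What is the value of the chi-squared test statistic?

20.646

With incomplete dominance, a heterozygote × heterozygote cross gives a 1:2:1 phenotypic ratio.
Expected counts for N = 333 under a 1:2:1 ratio (total parts = 4):
  chestnut: 333 × 1/4 = 83.25
  palomino: 333 × 2/4 = 166.5
  cremello: 333 × 1/4 = 83.25
χ² = Σ (O − E)² / E
  chestnut: (77 − 83.25)² / 83.25 = 0.4692
  palomino: (204 − 166.5)² / 166.5 = 8.4459
  cremello: (52 − 83.25)² / 83.25 = 11.7305
χ² = 0.4692 + 8.4459 + 11.7305 = 20.6456 ≈ 20.646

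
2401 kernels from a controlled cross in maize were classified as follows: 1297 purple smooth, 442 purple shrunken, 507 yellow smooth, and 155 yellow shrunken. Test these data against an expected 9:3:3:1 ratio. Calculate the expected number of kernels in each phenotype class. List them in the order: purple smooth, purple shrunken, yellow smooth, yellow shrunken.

Total ratio parts = 16. Expected numbers out of 2401:
  purple smooth: 2401 × 9/16 = 1350.5625
  purple shrunken: 2401 × 3/16 = 450.1875
  yellow smooth: 2401 × 3/16 = 450.1875
  yellow shrunken: 2401 × 1/16 = 150.0625

1350.5625, 450.1875, 450.1875, 150.0625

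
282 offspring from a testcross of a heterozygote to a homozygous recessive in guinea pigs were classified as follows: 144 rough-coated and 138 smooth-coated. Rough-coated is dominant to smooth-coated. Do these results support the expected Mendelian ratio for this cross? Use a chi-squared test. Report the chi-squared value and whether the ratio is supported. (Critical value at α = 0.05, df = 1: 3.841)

A testcross of a heterozygote (Aa × aa) gives a 1:1 phenotypic ratio.
Under the 1:1 hypothesis (Σ ratio = 2, N = 282):
  rough-coated: 282 × 1/2 = 141
  smooth-coated: 282 × 1/2 = 141
χ² = Σ (O − E)² / E
  rough-coated: (144 − 141)² / 141 = 0.0638
  smooth-coated: (138 − 141)² / 141 = 0.0638
χ² = 0.0638 + 0.0638 = 0.1276 ≈ 0.128
Degrees of freedom = 2 − 1 = 1; critical value at α = 0.05 is 3.841.
Since 0.128 < 3.841, we fail to reject the null hypothesis — the data are consistent with the 1:1 ratio.

0.128; consistent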